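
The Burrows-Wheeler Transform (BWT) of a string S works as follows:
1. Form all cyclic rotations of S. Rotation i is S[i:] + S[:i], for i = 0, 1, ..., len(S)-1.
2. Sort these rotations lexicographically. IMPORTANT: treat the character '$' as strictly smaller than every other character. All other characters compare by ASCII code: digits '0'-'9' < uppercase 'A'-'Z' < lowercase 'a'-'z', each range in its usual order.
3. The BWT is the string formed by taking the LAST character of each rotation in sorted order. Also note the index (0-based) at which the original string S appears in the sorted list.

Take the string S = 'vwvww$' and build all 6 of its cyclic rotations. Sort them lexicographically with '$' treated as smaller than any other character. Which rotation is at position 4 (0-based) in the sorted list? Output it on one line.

All 6 rotations (rotation i = S[i:]+S[:i]):
  rot[0] = vwvww$
  rot[1] = wvww$v
  rot[2] = vww$vw
  rot[3] = ww$vwv
  rot[4] = w$vwvw
  rot[5] = $vwvww
Sorted (with $ < everything):
  sorted[0] = $vwvww
  sorted[1] = vwvww$
  sorted[2] = vww$vw
  sorted[3] = w$vwvw
  sorted[4] = wvww$v
  sorted[5] = ww$vwv
sorted[4] = wvww$v

Answer: wvww$v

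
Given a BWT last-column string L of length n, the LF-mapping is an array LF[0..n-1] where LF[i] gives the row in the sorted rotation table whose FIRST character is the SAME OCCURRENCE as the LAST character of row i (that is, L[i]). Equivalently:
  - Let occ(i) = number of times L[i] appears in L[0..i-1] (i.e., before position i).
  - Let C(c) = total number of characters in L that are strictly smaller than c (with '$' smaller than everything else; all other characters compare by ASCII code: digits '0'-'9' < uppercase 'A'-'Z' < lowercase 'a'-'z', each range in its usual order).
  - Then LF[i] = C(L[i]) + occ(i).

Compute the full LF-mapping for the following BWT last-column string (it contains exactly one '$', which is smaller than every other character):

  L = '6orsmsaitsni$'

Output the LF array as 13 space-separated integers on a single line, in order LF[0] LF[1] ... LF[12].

Char counts: '$':1, '6':1, 'a':1, 'i':2, 'm':1, 'n':1, 'o':1, 'r':1, 's':3, 't':1
C (first-col start): C('$')=0, C('6')=1, C('a')=2, C('i')=3, C('m')=5, C('n')=6, C('o')=7, C('r')=8, C('s')=9, C('t')=12
L[0]='6': occ=0, LF[0]=C('6')+0=1+0=1
L[1]='o': occ=0, LF[1]=C('o')+0=7+0=7
L[2]='r': occ=0, LF[2]=C('r')+0=8+0=8
L[3]='s': occ=0, LF[3]=C('s')+0=9+0=9
L[4]='m': occ=0, LF[4]=C('m')+0=5+0=5
L[5]='s': occ=1, LF[5]=C('s')+1=9+1=10
L[6]='a': occ=0, LF[6]=C('a')+0=2+0=2
L[7]='i': occ=0, LF[7]=C('i')+0=3+0=3
L[8]='t': occ=0, LF[8]=C('t')+0=12+0=12
L[9]='s': occ=2, LF[9]=C('s')+2=9+2=11
L[10]='n': occ=0, LF[10]=C('n')+0=6+0=6
L[11]='i': occ=1, LF[11]=C('i')+1=3+1=4
L[12]='$': occ=0, LF[12]=C('$')+0=0+0=0

Answer: 1 7 8 9 5 10 2 3 12 11 6 4 0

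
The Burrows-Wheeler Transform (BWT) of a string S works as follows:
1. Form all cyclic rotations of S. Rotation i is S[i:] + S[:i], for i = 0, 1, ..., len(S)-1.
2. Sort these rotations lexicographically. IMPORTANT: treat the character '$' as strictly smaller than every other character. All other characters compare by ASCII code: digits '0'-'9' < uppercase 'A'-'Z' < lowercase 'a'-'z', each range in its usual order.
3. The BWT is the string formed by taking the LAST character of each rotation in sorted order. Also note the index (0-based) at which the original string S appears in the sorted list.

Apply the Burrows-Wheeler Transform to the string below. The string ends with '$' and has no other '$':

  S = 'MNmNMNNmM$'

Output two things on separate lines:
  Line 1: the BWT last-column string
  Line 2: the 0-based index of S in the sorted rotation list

All 10 rotations (rotation i = S[i:]+S[:i]):
  rot[0] = MNmNMNNmM$
  rot[1] = NmNMNNmM$M
  rot[2] = mNMNNmM$MN
  rot[3] = NMNNmM$MNm
  rot[4] = MNNmM$MNmN
  rot[5] = NNmM$MNmNM
  rot[6] = NmM$MNmNMN
  rot[7] = mM$MNmNMNN
  rot[8] = M$MNmNMNNm
  rot[9] = $MNmNMNNmM
Sorted (with $ < everything):
  sorted[0] = $MNmNMNNmM  (last char: 'M')
  sorted[1] = M$MNmNMNNm  (last char: 'm')
  sorted[2] = MNNmM$MNmN  (last char: 'N')
  sorted[3] = MNmNMNNmM$  (last char: '$')
  sorted[4] = NMNNmM$MNm  (last char: 'm')
  sorted[5] = NNmM$MNmNM  (last char: 'M')
  sorted[6] = NmM$MNmNMN  (last char: 'N')
  sorted[7] = NmNMNNmM$M  (last char: 'M')
  sorted[8] = mM$MNmNMNN  (last char: 'N')
  sorted[9] = mNMNNmM$MN  (last char: 'N')
Last column: MmN$mMNMNN
Original string S is at sorted index 3

Answer: MmN$mMNMNN
3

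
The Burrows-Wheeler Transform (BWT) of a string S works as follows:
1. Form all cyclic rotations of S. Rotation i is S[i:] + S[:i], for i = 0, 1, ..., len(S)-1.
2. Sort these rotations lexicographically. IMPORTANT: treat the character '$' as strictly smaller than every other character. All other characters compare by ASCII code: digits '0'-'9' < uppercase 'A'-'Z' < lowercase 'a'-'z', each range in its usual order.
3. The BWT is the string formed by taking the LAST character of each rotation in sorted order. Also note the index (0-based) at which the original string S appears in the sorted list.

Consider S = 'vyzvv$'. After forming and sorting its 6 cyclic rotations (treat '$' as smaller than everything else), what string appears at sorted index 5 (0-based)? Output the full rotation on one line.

All 6 rotations (rotation i = S[i:]+S[:i]):
  rot[0] = vyzvv$
  rot[1] = yzvv$v
  rot[2] = zvv$vy
  rot[3] = vv$vyz
  rot[4] = v$vyzv
  rot[5] = $vyzvv
Sorted (with $ < everything):
  sorted[0] = $vyzvv
  sorted[1] = v$vyzv
  sorted[2] = vv$vyz
  sorted[3] = vyzvv$
  sorted[4] = yzvv$v
  sorted[5] = zvv$vy
sorted[5] = zvv$vy

Answer: zvv$vy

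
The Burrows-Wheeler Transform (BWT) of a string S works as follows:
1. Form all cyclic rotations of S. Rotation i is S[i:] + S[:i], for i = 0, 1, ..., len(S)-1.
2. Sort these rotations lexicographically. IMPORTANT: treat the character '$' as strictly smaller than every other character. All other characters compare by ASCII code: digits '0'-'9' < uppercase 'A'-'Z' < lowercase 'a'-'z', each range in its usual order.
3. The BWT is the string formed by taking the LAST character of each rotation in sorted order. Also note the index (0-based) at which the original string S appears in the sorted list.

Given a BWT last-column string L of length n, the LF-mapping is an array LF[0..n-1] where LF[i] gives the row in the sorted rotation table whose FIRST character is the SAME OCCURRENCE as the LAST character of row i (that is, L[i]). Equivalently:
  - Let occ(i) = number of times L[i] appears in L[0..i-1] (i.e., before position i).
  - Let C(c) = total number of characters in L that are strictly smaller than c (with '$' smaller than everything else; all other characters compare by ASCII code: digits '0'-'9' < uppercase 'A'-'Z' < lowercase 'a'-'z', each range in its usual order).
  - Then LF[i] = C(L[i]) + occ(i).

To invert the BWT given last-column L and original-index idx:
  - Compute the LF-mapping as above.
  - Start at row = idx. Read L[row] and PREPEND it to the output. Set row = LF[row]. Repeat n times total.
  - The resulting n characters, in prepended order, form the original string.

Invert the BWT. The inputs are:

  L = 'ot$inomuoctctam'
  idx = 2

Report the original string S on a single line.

LF mapping: 8 11 0 4 7 9 5 14 10 2 12 3 13 1 6
Walk LF starting at row 2, prepending L[row]:
  step 1: row=2, L[2]='$', prepend. Next row=LF[2]=0
  step 2: row=0, L[0]='o', prepend. Next row=LF[0]=8
  step 3: row=8, L[8]='o', prepend. Next row=LF[8]=10
  step 4: row=10, L[10]='t', prepend. Next row=LF[10]=12
  step 5: row=12, L[12]='t', prepend. Next row=LF[12]=13
  step 6: row=13, L[13]='a', prepend. Next row=LF[13]=1
  step 7: row=1, L[1]='t', prepend. Next row=LF[1]=11
  step 8: row=11, L[11]='c', prepend. Next row=LF[11]=3
  step 9: row=3, L[3]='i', prepend. Next row=LF[3]=4
  step 10: row=4, L[4]='n', prepend. Next row=LF[4]=7
  step 11: row=7, L[7]='u', prepend. Next row=LF[7]=14
  step 12: row=14, L[14]='m', prepend. Next row=LF[14]=6
  step 13: row=6, L[6]='m', prepend. Next row=LF[6]=5
  step 14: row=5, L[5]='o', prepend. Next row=LF[5]=9
  step 15: row=9, L[9]='c', prepend. Next row=LF[9]=2
Reversed output: communictattoo$

Answer: communictattoo$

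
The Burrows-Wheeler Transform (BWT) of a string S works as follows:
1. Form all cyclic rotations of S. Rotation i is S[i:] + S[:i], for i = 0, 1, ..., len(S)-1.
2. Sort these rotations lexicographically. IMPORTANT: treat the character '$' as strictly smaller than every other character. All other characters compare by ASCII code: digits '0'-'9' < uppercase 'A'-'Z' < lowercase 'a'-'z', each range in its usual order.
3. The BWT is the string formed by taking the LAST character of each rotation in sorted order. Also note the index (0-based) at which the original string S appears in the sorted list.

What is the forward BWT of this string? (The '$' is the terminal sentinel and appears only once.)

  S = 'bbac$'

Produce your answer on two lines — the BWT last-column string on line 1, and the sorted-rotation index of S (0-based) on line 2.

Answer: cbb$a
3

Derivation:
All 5 rotations (rotation i = S[i:]+S[:i]):
  rot[0] = bbac$
  rot[1] = bac$b
  rot[2] = ac$bb
  rot[3] = c$bba
  rot[4] = $bbac
Sorted (with $ < everything):
  sorted[0] = $bbac  (last char: 'c')
  sorted[1] = ac$bb  (last char: 'b')
  sorted[2] = bac$b  (last char: 'b')
  sorted[3] = bbac$  (last char: '$')
  sorted[4] = c$bba  (last char: 'a')
Last column: cbb$a
Original string S is at sorted index 3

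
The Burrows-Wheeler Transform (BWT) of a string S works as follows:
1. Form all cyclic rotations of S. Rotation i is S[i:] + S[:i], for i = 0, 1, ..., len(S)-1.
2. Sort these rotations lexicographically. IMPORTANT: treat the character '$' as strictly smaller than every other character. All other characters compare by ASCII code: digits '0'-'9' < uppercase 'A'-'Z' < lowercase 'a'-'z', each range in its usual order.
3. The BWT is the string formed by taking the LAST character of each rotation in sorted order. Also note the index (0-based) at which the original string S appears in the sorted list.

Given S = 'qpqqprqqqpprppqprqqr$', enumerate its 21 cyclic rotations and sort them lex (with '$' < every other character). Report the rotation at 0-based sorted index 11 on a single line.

All 21 rotations (rotation i = S[i:]+S[:i]):
  rot[0] = qpqqprqqqpprppqprqqr$
  rot[1] = pqqprqqqpprppqprqqr$q
  rot[2] = qqprqqqpprppqprqqr$qp
  rot[3] = qprqqqpprppqprqqr$qpq
  rot[4] = prqqqpprppqprqqr$qpqq
  rot[5] = rqqqpprppqprqqr$qpqqp
  rot[6] = qqqpprppqprqqr$qpqqpr
  rot[7] = qqpprppqprqqr$qpqqprq
  rot[8] = qpprppqprqqr$qpqqprqq
  rot[9] = pprppqprqqr$qpqqprqqq
  rot[10] = prppqprqqr$qpqqprqqqp
  rot[11] = rppqprqqr$qpqqprqqqpp
  rot[12] = ppqprqqr$qpqqprqqqppr
  rot[13] = pqprqqr$qpqqprqqqpprp
  rot[14] = qprqqr$qpqqprqqqpprpp
  rot[15] = prqqr$qpqqprqqqpprppq
  rot[16] = rqqr$qpqqprqqqpprppqp
  rot[17] = qqr$qpqqprqqqpprppqpr
  rot[18] = qr$qpqqprqqqpprppqprq
  rot[19] = r$qpqqprqqqpprppqprqq
  rot[20] = $qpqqprqqqpprppqprqqr
Sorted (with $ < everything):
  sorted[0] = $qpqqprqqqpprppqprqqr
  sorted[1] = ppqprqqr$qpqqprqqqppr
  sorted[2] = pprppqprqqr$qpqqprqqq
  sorted[3] = pqprqqr$qpqqprqqqpprp
  sorted[4] = pqqprqqqpprppqprqqr$q
  sorted[5] = prppqprqqr$qpqqprqqqp
  sorted[6] = prqqqpprppqprqqr$qpqq
  sorted[7] = prqqr$qpqqprqqqpprppq
  sorted[8] = qpprppqprqqr$qpqqprqq
  sorted[9] = qpqqprqqqpprppqprqqr$
  sorted[10] = qprqqqpprppqprqqr$qpq
  sorted[11] = qprqqr$qpqqprqqqpprpp
  sorted[12] = qqpprppqprqqr$qpqqprq
  sorted[13] = qqprqqqpprppqprqqr$qp
  sorted[14] = qqqpprppqprqqr$qpqqpr
  sorted[15] = qqr$qpqqprqqqpprppqpr
  sorted[16] = qr$qpqqprqqqpprppqprq
  sorted[17] = r$qpqqprqqqpprppqprqq
  sorted[18] = rppqprqqr$qpqqprqqqpp
  sorted[19] = rqqqpprppqprqqr$qpqqp
  sorted[20] = rqqr$qpqqprqqqpprppqp
sorted[11] = qprqqr$qpqqprqqqpprpp

Answer: qprqqr$qpqqprqqqpprpp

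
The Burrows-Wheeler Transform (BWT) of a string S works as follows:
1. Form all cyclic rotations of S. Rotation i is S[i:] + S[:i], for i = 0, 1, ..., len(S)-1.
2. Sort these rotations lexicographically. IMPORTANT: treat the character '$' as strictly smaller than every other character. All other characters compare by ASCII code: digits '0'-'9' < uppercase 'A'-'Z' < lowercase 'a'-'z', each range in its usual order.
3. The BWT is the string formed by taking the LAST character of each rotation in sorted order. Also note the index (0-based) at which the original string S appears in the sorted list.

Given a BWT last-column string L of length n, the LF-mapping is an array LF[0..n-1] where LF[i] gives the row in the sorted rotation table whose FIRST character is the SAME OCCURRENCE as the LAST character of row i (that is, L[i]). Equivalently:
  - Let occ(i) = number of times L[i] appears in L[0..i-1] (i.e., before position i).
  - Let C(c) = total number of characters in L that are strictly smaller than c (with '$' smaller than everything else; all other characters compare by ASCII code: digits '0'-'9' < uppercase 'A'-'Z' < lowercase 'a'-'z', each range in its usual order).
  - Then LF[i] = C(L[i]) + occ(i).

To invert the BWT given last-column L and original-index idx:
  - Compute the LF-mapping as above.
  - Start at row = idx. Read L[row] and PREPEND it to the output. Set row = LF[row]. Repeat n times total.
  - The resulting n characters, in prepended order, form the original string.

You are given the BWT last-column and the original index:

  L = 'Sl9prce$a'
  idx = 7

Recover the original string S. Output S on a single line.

Answer: parcel9S$

Derivation:
LF mapping: 2 6 1 7 8 4 5 0 3
Walk LF starting at row 7, prepending L[row]:
  step 1: row=7, L[7]='$', prepend. Next row=LF[7]=0
  step 2: row=0, L[0]='S', prepend. Next row=LF[0]=2
  step 3: row=2, L[2]='9', prepend. Next row=LF[2]=1
  step 4: row=1, L[1]='l', prepend. Next row=LF[1]=6
  step 5: row=6, L[6]='e', prepend. Next row=LF[6]=5
  step 6: row=5, L[5]='c', prepend. Next row=LF[5]=4
  step 7: row=4, L[4]='r', prepend. Next row=LF[4]=8
  step 8: row=8, L[8]='a', prepend. Next row=LF[8]=3
  step 9: row=3, L[3]='p', prepend. Next row=LF[3]=7
Reversed output: parcel9S$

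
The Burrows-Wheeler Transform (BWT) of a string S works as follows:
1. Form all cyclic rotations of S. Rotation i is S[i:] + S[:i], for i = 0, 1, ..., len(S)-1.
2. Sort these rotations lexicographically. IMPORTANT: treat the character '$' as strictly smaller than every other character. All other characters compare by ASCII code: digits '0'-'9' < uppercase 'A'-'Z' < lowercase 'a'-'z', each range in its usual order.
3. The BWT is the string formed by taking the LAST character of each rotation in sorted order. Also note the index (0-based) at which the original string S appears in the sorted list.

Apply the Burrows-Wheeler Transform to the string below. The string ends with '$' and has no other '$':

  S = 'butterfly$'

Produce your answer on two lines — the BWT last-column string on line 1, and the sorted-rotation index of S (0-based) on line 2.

All 10 rotations (rotation i = S[i:]+S[:i]):
  rot[0] = butterfly$
  rot[1] = utterfly$b
  rot[2] = tterfly$bu
  rot[3] = terfly$but
  rot[4] = erfly$butt
  rot[5] = rfly$butte
  rot[6] = fly$butter
  rot[7] = ly$butterf
  rot[8] = y$butterfl
  rot[9] = $butterfly
Sorted (with $ < everything):
  sorted[0] = $butterfly  (last char: 'y')
  sorted[1] = butterfly$  (last char: '$')
  sorted[2] = erfly$butt  (last char: 't')
  sorted[3] = fly$butter  (last char: 'r')
  sorted[4] = ly$butterf  (last char: 'f')
  sorted[5] = rfly$butte  (last char: 'e')
  sorted[6] = terfly$but  (last char: 't')
  sorted[7] = tterfly$bu  (last char: 'u')
  sorted[8] = utterfly$b  (last char: 'b')
  sorted[9] = y$butterfl  (last char: 'l')
Last column: y$trfetubl
Original string S is at sorted index 1

Answer: y$trfetubl
1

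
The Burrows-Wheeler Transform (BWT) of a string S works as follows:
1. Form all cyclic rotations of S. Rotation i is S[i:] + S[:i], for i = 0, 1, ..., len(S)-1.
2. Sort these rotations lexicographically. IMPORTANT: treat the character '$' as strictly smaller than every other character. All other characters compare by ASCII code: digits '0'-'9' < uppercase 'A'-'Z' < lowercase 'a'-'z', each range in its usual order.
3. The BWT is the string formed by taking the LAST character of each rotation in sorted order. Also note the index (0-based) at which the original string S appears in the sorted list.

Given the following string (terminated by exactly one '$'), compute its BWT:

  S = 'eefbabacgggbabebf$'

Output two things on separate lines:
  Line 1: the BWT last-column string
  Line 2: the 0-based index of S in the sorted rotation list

All 18 rotations (rotation i = S[i:]+S[:i]):
  rot[0] = eefbabacgggbabebf$
  rot[1] = efbabacgggbabebf$e
  rot[2] = fbabacgggbabebf$ee
  rot[3] = babacgggbabebf$eef
  rot[4] = abacgggbabebf$eefb
  rot[5] = bacgggbabebf$eefba
  rot[6] = acgggbabebf$eefbab
  rot[7] = cgggbabebf$eefbaba
  rot[8] = gggbabebf$eefbabac
  rot[9] = ggbabebf$eefbabacg
  rot[10] = gbabebf$eefbabacgg
  rot[11] = babebf$eefbabacggg
  rot[12] = abebf$eefbabacgggb
  rot[13] = bebf$eefbabacgggba
  rot[14] = ebf$eefbabacgggbab
  rot[15] = bf$eefbabacgggbabe
  rot[16] = f$eefbabacgggbabeb
  rot[17] = $eefbabacgggbabebf
Sorted (with $ < everything):
  sorted[0] = $eefbabacgggbabebf  (last char: 'f')
  sorted[1] = abacgggbabebf$eefb  (last char: 'b')
  sorted[2] = abebf$eefbabacgggb  (last char: 'b')
  sorted[3] = acgggbabebf$eefbab  (last char: 'b')
  sorted[4] = babacgggbabebf$eef  (last char: 'f')
  sorted[5] = babebf$eefbabacggg  (last char: 'g')
  sorted[6] = bacgggbabebf$eefba  (last char: 'a')
  sorted[7] = bebf$eefbabacgggba  (last char: 'a')
  sorted[8] = bf$eefbabacgggbabe  (last char: 'e')
  sorted[9] = cgggbabebf$eefbaba  (last char: 'a')
  sorted[10] = ebf$eefbabacgggbab  (last char: 'b')
  sorted[11] = eefbabacgggbabebf$  (last char: '$')
  sorted[12] = efbabacgggbabebf$e  (last char: 'e')
  sorted[13] = f$eefbabacgggbabeb  (last char: 'b')
  sorted[14] = fbabacgggbabebf$ee  (last char: 'e')
  sorted[15] = gbabebf$eefbabacgg  (last char: 'g')
  sorted[16] = ggbabebf$eefbabacg  (last char: 'g')
  sorted[17] = gggbabebf$eefbabac  (last char: 'c')
Last column: fbbbfgaaeab$ebeggc
Original string S is at sorted index 11

Answer: fbbbfgaaeab$ebeggc
11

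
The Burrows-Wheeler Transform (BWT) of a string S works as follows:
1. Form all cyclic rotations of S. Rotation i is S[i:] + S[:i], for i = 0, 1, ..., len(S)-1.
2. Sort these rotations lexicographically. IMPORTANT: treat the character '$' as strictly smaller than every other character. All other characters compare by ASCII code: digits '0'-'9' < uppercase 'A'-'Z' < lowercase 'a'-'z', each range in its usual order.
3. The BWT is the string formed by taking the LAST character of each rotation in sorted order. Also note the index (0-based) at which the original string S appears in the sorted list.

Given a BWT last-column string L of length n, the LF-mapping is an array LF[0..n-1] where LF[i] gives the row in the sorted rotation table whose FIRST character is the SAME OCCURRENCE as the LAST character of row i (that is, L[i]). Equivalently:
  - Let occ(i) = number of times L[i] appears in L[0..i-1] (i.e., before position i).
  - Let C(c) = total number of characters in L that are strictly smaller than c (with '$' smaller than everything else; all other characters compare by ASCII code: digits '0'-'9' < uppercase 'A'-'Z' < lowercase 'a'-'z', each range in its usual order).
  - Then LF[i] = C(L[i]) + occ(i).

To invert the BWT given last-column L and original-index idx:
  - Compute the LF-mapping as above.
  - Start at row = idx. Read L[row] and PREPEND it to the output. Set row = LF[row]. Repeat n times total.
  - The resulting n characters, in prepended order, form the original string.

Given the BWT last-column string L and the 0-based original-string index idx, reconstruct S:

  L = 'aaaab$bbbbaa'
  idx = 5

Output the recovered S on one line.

LF mapping: 1 2 3 4 7 0 8 9 10 11 5 6
Walk LF starting at row 5, prepending L[row]:
  step 1: row=5, L[5]='$', prepend. Next row=LF[5]=0
  step 2: row=0, L[0]='a', prepend. Next row=LF[0]=1
  step 3: row=1, L[1]='a', prepend. Next row=LF[1]=2
  step 4: row=2, L[2]='a', prepend. Next row=LF[2]=3
  step 5: row=3, L[3]='a', prepend. Next row=LF[3]=4
  step 6: row=4, L[4]='b', prepend. Next row=LF[4]=7
  step 7: row=7, L[7]='b', prepend. Next row=LF[7]=9
  step 8: row=9, L[9]='b', prepend. Next row=LF[9]=11
  step 9: row=11, L[11]='a', prepend. Next row=LF[11]=6
  step 10: row=6, L[6]='b', prepend. Next row=LF[6]=8
  step 11: row=8, L[8]='b', prepend. Next row=LF[8]=10
  step 12: row=10, L[10]='a', prepend. Next row=LF[10]=5
Reversed output: abbabbbaaaa$

Answer: abbabbbaaaa$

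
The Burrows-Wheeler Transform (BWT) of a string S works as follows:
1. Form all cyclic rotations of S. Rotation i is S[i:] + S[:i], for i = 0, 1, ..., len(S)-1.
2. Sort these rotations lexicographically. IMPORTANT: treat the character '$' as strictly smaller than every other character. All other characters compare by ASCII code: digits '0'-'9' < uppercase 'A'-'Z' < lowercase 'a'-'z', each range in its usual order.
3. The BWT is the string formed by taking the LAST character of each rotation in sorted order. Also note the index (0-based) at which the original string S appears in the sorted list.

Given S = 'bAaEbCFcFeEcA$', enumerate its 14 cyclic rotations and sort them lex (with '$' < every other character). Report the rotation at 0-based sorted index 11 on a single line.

All 14 rotations (rotation i = S[i:]+S[:i]):
  rot[0] = bAaEbCFcFeEcA$
  rot[1] = AaEbCFcFeEcA$b
  rot[2] = aEbCFcFeEcA$bA
  rot[3] = EbCFcFeEcA$bAa
  rot[4] = bCFcFeEcA$bAaE
  rot[5] = CFcFeEcA$bAaEb
  rot[6] = FcFeEcA$bAaEbC
  rot[7] = cFeEcA$bAaEbCF
  rot[8] = FeEcA$bAaEbCFc
  rot[9] = eEcA$bAaEbCFcF
  rot[10] = EcA$bAaEbCFcFe
  rot[11] = cA$bAaEbCFcFeE
  rot[12] = A$bAaEbCFcFeEc
  rot[13] = $bAaEbCFcFeEcA
Sorted (with $ < everything):
  sorted[0] = $bAaEbCFcFeEcA
  sorted[1] = A$bAaEbCFcFeEc
  sorted[2] = AaEbCFcFeEcA$b
  sorted[3] = CFcFeEcA$bAaEb
  sorted[4] = EbCFcFeEcA$bAa
  sorted[5] = EcA$bAaEbCFcFe
  sorted[6] = FcFeEcA$bAaEbC
  sorted[7] = FeEcA$bAaEbCFc
  sorted[8] = aEbCFcFeEcA$bA
  sorted[9] = bAaEbCFcFeEcA$
  sorted[10] = bCFcFeEcA$bAaE
  sorted[11] = cA$bAaEbCFcFeE
  sorted[12] = cFeEcA$bAaEbCF
  sorted[13] = eEcA$bAaEbCFcF
sorted[11] = cA$bAaEbCFcFeE

Answer: cA$bAaEbCFcFeE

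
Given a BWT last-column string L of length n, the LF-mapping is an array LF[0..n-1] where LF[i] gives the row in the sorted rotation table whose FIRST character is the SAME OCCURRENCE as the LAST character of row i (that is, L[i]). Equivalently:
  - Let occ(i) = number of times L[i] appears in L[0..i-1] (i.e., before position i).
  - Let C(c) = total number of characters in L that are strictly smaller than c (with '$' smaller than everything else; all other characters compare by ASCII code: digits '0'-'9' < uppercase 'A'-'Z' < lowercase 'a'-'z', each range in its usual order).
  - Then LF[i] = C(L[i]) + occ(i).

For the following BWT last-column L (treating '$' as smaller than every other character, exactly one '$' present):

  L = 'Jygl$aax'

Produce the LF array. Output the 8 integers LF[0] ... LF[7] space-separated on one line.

Char counts: '$':1, 'J':1, 'a':2, 'g':1, 'l':1, 'x':1, 'y':1
C (first-col start): C('$')=0, C('J')=1, C('a')=2, C('g')=4, C('l')=5, C('x')=6, C('y')=7
L[0]='J': occ=0, LF[0]=C('J')+0=1+0=1
L[1]='y': occ=0, LF[1]=C('y')+0=7+0=7
L[2]='g': occ=0, LF[2]=C('g')+0=4+0=4
L[3]='l': occ=0, LF[3]=C('l')+0=5+0=5
L[4]='$': occ=0, LF[4]=C('$')+0=0+0=0
L[5]='a': occ=0, LF[5]=C('a')+0=2+0=2
L[6]='a': occ=1, LF[6]=C('a')+1=2+1=3
L[7]='x': occ=0, LF[7]=C('x')+0=6+0=6

Answer: 1 7 4 5 0 2 3 6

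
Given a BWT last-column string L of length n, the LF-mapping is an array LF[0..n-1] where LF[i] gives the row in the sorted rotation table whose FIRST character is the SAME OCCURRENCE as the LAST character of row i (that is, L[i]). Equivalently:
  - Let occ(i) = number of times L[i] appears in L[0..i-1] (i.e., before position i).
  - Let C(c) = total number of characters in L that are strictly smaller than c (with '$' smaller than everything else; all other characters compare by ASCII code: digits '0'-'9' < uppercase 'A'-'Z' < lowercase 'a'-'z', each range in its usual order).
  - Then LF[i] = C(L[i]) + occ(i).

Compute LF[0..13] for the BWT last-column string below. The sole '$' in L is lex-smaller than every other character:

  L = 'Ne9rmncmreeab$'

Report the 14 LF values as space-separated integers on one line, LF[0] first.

Answer: 2 6 1 12 9 11 5 10 13 7 8 3 4 0

Derivation:
Char counts: '$':1, '9':1, 'N':1, 'a':1, 'b':1, 'c':1, 'e':3, 'm':2, 'n':1, 'r':2
C (first-col start): C('$')=0, C('9')=1, C('N')=2, C('a')=3, C('b')=4, C('c')=5, C('e')=6, C('m')=9, C('n')=11, C('r')=12
L[0]='N': occ=0, LF[0]=C('N')+0=2+0=2
L[1]='e': occ=0, LF[1]=C('e')+0=6+0=6
L[2]='9': occ=0, LF[2]=C('9')+0=1+0=1
L[3]='r': occ=0, LF[3]=C('r')+0=12+0=12
L[4]='m': occ=0, LF[4]=C('m')+0=9+0=9
L[5]='n': occ=0, LF[5]=C('n')+0=11+0=11
L[6]='c': occ=0, LF[6]=C('c')+0=5+0=5
L[7]='m': occ=1, LF[7]=C('m')+1=9+1=10
L[8]='r': occ=1, LF[8]=C('r')+1=12+1=13
L[9]='e': occ=1, LF[9]=C('e')+1=6+1=7
L[10]='e': occ=2, LF[10]=C('e')+2=6+2=8
L[11]='a': occ=0, LF[11]=C('a')+0=3+0=3
L[12]='b': occ=0, LF[12]=C('b')+0=4+0=4
L[13]='$': occ=0, LF[13]=C('$')+0=0+0=0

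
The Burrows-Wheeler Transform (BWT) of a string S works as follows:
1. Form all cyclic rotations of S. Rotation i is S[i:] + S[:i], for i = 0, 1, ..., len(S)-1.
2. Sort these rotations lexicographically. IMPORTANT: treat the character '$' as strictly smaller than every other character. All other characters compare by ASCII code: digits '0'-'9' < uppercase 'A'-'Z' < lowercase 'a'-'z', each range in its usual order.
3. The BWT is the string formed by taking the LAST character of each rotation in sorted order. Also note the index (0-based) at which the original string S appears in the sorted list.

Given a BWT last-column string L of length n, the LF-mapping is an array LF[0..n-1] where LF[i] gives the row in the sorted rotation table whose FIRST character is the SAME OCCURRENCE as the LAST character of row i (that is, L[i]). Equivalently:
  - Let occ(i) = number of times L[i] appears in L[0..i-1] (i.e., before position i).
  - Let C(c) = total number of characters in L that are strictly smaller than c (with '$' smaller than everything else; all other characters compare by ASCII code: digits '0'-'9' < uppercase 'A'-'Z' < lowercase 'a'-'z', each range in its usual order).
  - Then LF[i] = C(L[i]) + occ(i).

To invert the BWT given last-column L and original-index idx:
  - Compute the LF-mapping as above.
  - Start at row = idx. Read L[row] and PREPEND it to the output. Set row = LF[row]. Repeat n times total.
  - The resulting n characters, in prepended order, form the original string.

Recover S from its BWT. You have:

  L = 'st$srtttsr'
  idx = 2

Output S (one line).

Answer: rttsttrss$

Derivation:
LF mapping: 3 6 0 4 1 7 8 9 5 2
Walk LF starting at row 2, prepending L[row]:
  step 1: row=2, L[2]='$', prepend. Next row=LF[2]=0
  step 2: row=0, L[0]='s', prepend. Next row=LF[0]=3
  step 3: row=3, L[3]='s', prepend. Next row=LF[3]=4
  step 4: row=4, L[4]='r', prepend. Next row=LF[4]=1
  step 5: row=1, L[1]='t', prepend. Next row=LF[1]=6
  step 6: row=6, L[6]='t', prepend. Next row=LF[6]=8
  step 7: row=8, L[8]='s', prepend. Next row=LF[8]=5
  step 8: row=5, L[5]='t', prepend. Next row=LF[5]=7
  step 9: row=7, L[7]='t', prepend. Next row=LF[7]=9
  step 10: row=9, L[9]='r', prepend. Next row=LF[9]=2
Reversed output: rttsttrss$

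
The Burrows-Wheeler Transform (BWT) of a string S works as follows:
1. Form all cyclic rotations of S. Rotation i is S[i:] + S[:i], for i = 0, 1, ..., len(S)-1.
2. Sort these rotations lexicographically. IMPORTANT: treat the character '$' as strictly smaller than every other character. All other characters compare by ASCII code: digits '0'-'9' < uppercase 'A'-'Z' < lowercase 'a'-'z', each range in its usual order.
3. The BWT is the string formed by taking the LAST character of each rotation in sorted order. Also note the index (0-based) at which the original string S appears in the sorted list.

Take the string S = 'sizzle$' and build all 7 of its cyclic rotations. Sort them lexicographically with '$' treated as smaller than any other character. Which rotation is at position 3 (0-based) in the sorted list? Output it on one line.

All 7 rotations (rotation i = S[i:]+S[:i]):
  rot[0] = sizzle$
  rot[1] = izzle$s
  rot[2] = zzle$si
  rot[3] = zle$siz
  rot[4] = le$sizz
  rot[5] = e$sizzl
  rot[6] = $sizzle
Sorted (with $ < everything):
  sorted[0] = $sizzle
  sorted[1] = e$sizzl
  sorted[2] = izzle$s
  sorted[3] = le$sizz
  sorted[4] = sizzle$
  sorted[5] = zle$siz
  sorted[6] = zzle$si
sorted[3] = le$sizz

Answer: le$sizz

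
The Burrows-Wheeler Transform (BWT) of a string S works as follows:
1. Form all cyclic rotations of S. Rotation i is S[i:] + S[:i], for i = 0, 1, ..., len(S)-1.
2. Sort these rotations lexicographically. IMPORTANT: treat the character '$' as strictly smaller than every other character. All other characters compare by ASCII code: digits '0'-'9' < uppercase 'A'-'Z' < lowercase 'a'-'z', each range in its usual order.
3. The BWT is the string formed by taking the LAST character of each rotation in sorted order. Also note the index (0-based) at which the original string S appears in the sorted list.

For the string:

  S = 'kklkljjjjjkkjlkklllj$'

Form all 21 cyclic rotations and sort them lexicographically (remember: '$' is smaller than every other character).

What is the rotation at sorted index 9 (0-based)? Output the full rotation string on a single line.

Answer: kkjlkklllj$kklkljjjjj

Derivation:
All 21 rotations (rotation i = S[i:]+S[:i]):
  rot[0] = kklkljjjjjkkjlkklllj$
  rot[1] = klkljjjjjkkjlkklllj$k
  rot[2] = lkljjjjjkkjlkklllj$kk
  rot[3] = kljjjjjkkjlkklllj$kkl
  rot[4] = ljjjjjkkjlkklllj$kklk
  rot[5] = jjjjjkkjlkklllj$kklkl
  rot[6] = jjjjkkjlkklllj$kklklj
  rot[7] = jjjkkjlkklllj$kklkljj
  rot[8] = jjkkjlkklllj$kklkljjj
  rot[9] = jkkjlkklllj$kklkljjjj
  rot[10] = kkjlkklllj$kklkljjjjj
  rot[11] = kjlkklllj$kklkljjjjjk
  rot[12] = jlkklllj$kklkljjjjjkk
  rot[13] = lkklllj$kklkljjjjjkkj
  rot[14] = kklllj$kklkljjjjjkkjl
  rot[15] = klllj$kklkljjjjjkkjlk
  rot[16] = lllj$kklkljjjjjkkjlkk
  rot[17] = llj$kklkljjjjjkkjlkkl
  rot[18] = lj$kklkljjjjjkkjlkkll
  rot[19] = j$kklkljjjjjkkjlkklll
  rot[20] = $kklkljjjjjkkjlkklllj
Sorted (with $ < everything):
  sorted[0] = $kklkljjjjjkkjlkklllj
  sorted[1] = j$kklkljjjjjkkjlkklll
  sorted[2] = jjjjjkkjlkklllj$kklkl
  sorted[3] = jjjjkkjlkklllj$kklklj
  sorted[4] = jjjkkjlkklllj$kklkljj
  sorted[5] = jjkkjlkklllj$kklkljjj
  sorted[6] = jkkjlkklllj$kklkljjjj
  sorted[7] = jlkklllj$kklkljjjjjkk
  sorted[8] = kjlkklllj$kklkljjjjjk
  sorted[9] = kkjlkklllj$kklkljjjjj
  sorted[10] = kklkljjjjjkkjlkklllj$
  sorted[11] = kklllj$kklkljjjjjkkjl
  sorted[12] = kljjjjjkkjlkklllj$kkl
  sorted[13] = klkljjjjjkkjlkklllj$k
  sorted[14] = klllj$kklkljjjjjkkjlk
  sorted[15] = lj$kklkljjjjjkkjlkkll
  sorted[16] = ljjjjjkkjlkklllj$kklk
  sorted[17] = lkklllj$kklkljjjjjkkj
  sorted[18] = lkljjjjjkkjlkklllj$kk
  sorted[19] = llj$kklkljjjjjkkjlkkl
  sorted[20] = lllj$kklkljjjjjkkjlkk
sorted[9] = kkjlkklllj$kklkljjjjj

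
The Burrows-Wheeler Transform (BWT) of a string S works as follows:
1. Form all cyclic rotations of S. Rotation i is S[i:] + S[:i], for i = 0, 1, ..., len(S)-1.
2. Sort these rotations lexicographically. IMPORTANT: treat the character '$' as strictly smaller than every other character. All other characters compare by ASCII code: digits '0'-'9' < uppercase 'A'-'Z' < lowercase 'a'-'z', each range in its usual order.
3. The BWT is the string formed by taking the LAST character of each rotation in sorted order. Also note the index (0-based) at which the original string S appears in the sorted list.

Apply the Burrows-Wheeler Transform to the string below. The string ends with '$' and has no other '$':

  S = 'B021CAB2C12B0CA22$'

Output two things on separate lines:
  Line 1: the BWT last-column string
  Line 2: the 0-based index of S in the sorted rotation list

All 18 rotations (rotation i = S[i:]+S[:i]):
  rot[0] = B021CAB2C12B0CA22$
  rot[1] = 021CAB2C12B0CA22$B
  rot[2] = 21CAB2C12B0CA22$B0
  rot[3] = 1CAB2C12B0CA22$B02
  rot[4] = CAB2C12B0CA22$B021
  rot[5] = AB2C12B0CA22$B021C
  rot[6] = B2C12B0CA22$B021CA
  rot[7] = 2C12B0CA22$B021CAB
  rot[8] = C12B0CA22$B021CAB2
  rot[9] = 12B0CA22$B021CAB2C
  rot[10] = 2B0CA22$B021CAB2C1
  rot[11] = B0CA22$B021CAB2C12
  rot[12] = 0CA22$B021CAB2C12B
  rot[13] = CA22$B021CAB2C12B0
  rot[14] = A22$B021CAB2C12B0C
  rot[15] = 22$B021CAB2C12B0CA
  rot[16] = 2$B021CAB2C12B0CA2
  rot[17] = $B021CAB2C12B0CA22
Sorted (with $ < everything):
  sorted[0] = $B021CAB2C12B0CA22  (last char: '2')
  sorted[1] = 021CAB2C12B0CA22$B  (last char: 'B')
  sorted[2] = 0CA22$B021CAB2C12B  (last char: 'B')
  sorted[3] = 12B0CA22$B021CAB2C  (last char: 'C')
  sorted[4] = 1CAB2C12B0CA22$B02  (last char: '2')
  sorted[5] = 2$B021CAB2C12B0CA2  (last char: '2')
  sorted[6] = 21CAB2C12B0CA22$B0  (last char: '0')
  sorted[7] = 22$B021CAB2C12B0CA  (last char: 'A')
  sorted[8] = 2B0CA22$B021CAB2C1  (last char: '1')
  sorted[9] = 2C12B0CA22$B021CAB  (last char: 'B')
  sorted[10] = A22$B021CAB2C12B0C  (last char: 'C')
  sorted[11] = AB2C12B0CA22$B021C  (last char: 'C')
  sorted[12] = B021CAB2C12B0CA22$  (last char: '$')
  sorted[13] = B0CA22$B021CAB2C12  (last char: '2')
  sorted[14] = B2C12B0CA22$B021CA  (last char: 'A')
  sorted[15] = C12B0CA22$B021CAB2  (last char: '2')
  sorted[16] = CA22$B021CAB2C12B0  (last char: '0')
  sorted[17] = CAB2C12B0CA22$B021  (last char: '1')
Last column: 2BBC220A1BCC$2A201
Original string S is at sorted index 12

Answer: 2BBC220A1BCC$2A201
12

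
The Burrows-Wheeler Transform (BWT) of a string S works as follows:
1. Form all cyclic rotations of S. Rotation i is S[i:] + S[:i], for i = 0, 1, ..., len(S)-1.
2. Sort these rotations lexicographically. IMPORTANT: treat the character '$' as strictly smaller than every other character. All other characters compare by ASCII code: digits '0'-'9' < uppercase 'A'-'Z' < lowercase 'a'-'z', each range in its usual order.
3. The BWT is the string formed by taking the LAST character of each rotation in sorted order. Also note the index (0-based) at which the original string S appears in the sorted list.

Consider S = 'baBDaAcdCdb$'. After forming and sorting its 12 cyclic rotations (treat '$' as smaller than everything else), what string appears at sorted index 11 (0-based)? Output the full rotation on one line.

Answer: db$baBDaAcdC

Derivation:
All 12 rotations (rotation i = S[i:]+S[:i]):
  rot[0] = baBDaAcdCdb$
  rot[1] = aBDaAcdCdb$b
  rot[2] = BDaAcdCdb$ba
  rot[3] = DaAcdCdb$baB
  rot[4] = aAcdCdb$baBD
  rot[5] = AcdCdb$baBDa
  rot[6] = cdCdb$baBDaA
  rot[7] = dCdb$baBDaAc
  rot[8] = Cdb$baBDaAcd
  rot[9] = db$baBDaAcdC
  rot[10] = b$baBDaAcdCd
  rot[11] = $baBDaAcdCdb
Sorted (with $ < everything):
  sorted[0] = $baBDaAcdCdb
  sorted[1] = AcdCdb$baBDa
  sorted[2] = BDaAcdCdb$ba
  sorted[3] = Cdb$baBDaAcd
  sorted[4] = DaAcdCdb$baB
  sorted[5] = aAcdCdb$baBD
  sorted[6] = aBDaAcdCdb$b
  sorted[7] = b$baBDaAcdCd
  sorted[8] = baBDaAcdCdb$
  sorted[9] = cdCdb$baBDaA
  sorted[10] = dCdb$baBDaAc
  sorted[11] = db$baBDaAcdC
sorted[11] = db$baBDaAcdC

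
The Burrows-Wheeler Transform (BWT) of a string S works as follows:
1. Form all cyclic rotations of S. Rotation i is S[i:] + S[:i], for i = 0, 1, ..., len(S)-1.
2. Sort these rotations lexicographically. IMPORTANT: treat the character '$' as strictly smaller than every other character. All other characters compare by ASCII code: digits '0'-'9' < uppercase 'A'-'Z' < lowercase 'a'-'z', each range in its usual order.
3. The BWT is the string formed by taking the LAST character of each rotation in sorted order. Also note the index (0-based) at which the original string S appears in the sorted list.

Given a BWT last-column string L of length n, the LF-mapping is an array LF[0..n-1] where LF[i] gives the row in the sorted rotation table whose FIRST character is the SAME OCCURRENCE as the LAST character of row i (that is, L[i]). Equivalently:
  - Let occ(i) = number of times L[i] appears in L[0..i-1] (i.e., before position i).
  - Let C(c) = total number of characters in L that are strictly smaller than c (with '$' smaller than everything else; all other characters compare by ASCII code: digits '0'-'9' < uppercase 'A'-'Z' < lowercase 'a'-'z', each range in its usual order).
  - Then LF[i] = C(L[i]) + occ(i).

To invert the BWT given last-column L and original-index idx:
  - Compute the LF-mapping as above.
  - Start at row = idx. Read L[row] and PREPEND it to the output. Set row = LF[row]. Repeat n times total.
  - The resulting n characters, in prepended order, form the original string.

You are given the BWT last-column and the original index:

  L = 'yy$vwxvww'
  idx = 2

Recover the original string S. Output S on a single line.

LF mapping: 7 8 0 1 3 6 2 4 5
Walk LF starting at row 2, prepending L[row]:
  step 1: row=2, L[2]='$', prepend. Next row=LF[2]=0
  step 2: row=0, L[0]='y', prepend. Next row=LF[0]=7
  step 3: row=7, L[7]='w', prepend. Next row=LF[7]=4
  step 4: row=4, L[4]='w', prepend. Next row=LF[4]=3
  step 5: row=3, L[3]='v', prepend. Next row=LF[3]=1
  step 6: row=1, L[1]='y', prepend. Next row=LF[1]=8
  step 7: row=8, L[8]='w', prepend. Next row=LF[8]=5
  step 8: row=5, L[5]='x', prepend. Next row=LF[5]=6
  step 9: row=6, L[6]='v', prepend. Next row=LF[6]=2
Reversed output: vxwyvwwy$

Answer: vxwyvwwy$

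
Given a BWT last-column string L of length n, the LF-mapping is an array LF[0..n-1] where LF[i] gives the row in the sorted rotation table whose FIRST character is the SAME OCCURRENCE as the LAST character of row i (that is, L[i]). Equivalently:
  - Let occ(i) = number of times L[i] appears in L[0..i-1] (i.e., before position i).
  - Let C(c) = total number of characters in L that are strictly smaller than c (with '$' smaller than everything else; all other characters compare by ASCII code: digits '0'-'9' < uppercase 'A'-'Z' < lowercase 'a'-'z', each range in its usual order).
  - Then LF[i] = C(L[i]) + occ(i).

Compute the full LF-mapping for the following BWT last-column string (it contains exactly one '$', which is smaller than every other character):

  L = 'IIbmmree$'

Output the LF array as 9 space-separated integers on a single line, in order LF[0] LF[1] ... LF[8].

Char counts: '$':1, 'I':2, 'b':1, 'e':2, 'm':2, 'r':1
C (first-col start): C('$')=0, C('I')=1, C('b')=3, C('e')=4, C('m')=6, C('r')=8
L[0]='I': occ=0, LF[0]=C('I')+0=1+0=1
L[1]='I': occ=1, LF[1]=C('I')+1=1+1=2
L[2]='b': occ=0, LF[2]=C('b')+0=3+0=3
L[3]='m': occ=0, LF[3]=C('m')+0=6+0=6
L[4]='m': occ=1, LF[4]=C('m')+1=6+1=7
L[5]='r': occ=0, LF[5]=C('r')+0=8+0=8
L[6]='e': occ=0, LF[6]=C('e')+0=4+0=4
L[7]='e': occ=1, LF[7]=C('e')+1=4+1=5
L[8]='$': occ=0, LF[8]=C('$')+0=0+0=0

Answer: 1 2 3 6 7 8 4 5 0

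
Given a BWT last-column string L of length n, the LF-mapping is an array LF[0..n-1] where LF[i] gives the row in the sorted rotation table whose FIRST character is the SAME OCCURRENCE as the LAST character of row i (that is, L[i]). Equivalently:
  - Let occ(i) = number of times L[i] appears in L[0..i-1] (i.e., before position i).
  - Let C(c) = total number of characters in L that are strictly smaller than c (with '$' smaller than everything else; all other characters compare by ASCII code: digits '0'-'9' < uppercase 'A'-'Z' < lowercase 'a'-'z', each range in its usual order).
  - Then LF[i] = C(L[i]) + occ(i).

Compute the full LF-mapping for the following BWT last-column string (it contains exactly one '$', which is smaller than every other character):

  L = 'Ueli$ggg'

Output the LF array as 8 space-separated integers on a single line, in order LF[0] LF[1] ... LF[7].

Char counts: '$':1, 'U':1, 'e':1, 'g':3, 'i':1, 'l':1
C (first-col start): C('$')=0, C('U')=1, C('e')=2, C('g')=3, C('i')=6, C('l')=7
L[0]='U': occ=0, LF[0]=C('U')+0=1+0=1
L[1]='e': occ=0, LF[1]=C('e')+0=2+0=2
L[2]='l': occ=0, LF[2]=C('l')+0=7+0=7
L[3]='i': occ=0, LF[3]=C('i')+0=6+0=6
L[4]='$': occ=0, LF[4]=C('$')+0=0+0=0
L[5]='g': occ=0, LF[5]=C('g')+0=3+0=3
L[6]='g': occ=1, LF[6]=C('g')+1=3+1=4
L[7]='g': occ=2, LF[7]=C('g')+2=3+2=5

Answer: 1 2 7 6 0 3 4 5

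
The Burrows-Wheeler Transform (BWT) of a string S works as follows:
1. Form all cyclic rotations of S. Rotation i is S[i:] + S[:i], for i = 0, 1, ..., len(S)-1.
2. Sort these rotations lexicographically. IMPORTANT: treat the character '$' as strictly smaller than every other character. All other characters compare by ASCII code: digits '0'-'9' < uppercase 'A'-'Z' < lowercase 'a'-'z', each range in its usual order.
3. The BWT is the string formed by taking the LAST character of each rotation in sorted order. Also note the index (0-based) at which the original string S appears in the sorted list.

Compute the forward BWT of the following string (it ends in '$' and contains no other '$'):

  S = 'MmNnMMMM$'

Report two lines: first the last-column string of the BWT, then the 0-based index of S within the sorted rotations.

Answer: MMMMn$mMN
5

Derivation:
All 9 rotations (rotation i = S[i:]+S[:i]):
  rot[0] = MmNnMMMM$
  rot[1] = mNnMMMM$M
  rot[2] = NnMMMM$Mm
  rot[3] = nMMMM$MmN
  rot[4] = MMMM$MmNn
  rot[5] = MMM$MmNnM
  rot[6] = MM$MmNnMM
  rot[7] = M$MmNnMMM
  rot[8] = $MmNnMMMM
Sorted (with $ < everything):
  sorted[0] = $MmNnMMMM  (last char: 'M')
  sorted[1] = M$MmNnMMM  (last char: 'M')
  sorted[2] = MM$MmNnMM  (last char: 'M')
  sorted[3] = MMM$MmNnM  (last char: 'M')
  sorted[4] = MMMM$MmNn  (last char: 'n')
  sorted[5] = MmNnMMMM$  (last char: '$')
  sorted[6] = NnMMMM$Mm  (last char: 'm')
  sorted[7] = mNnMMMM$M  (last char: 'M')
  sorted[8] = nMMMM$MmN  (last char: 'N')
Last column: MMMMn$mMN
Original string S is at sorted index 5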